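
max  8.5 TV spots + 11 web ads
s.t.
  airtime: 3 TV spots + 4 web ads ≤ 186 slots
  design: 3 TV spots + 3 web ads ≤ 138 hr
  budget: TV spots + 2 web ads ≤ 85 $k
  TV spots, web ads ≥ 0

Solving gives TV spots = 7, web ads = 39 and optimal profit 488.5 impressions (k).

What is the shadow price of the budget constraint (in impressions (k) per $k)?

Check each constraint at x*: airtime 177/186 (slack 9); design 138/138 (tight); budget 85/85 (tight).
Since airtime is not tight, its dual is 0.
The binding rows give the dual system: 3·y_design + 1·y_budget = 8.5 and 3·y_design + 2·y_budget = 11.
→ y_design = 2 and y_budget = 2.5.
Shadow price of budget = 2.5.

2.5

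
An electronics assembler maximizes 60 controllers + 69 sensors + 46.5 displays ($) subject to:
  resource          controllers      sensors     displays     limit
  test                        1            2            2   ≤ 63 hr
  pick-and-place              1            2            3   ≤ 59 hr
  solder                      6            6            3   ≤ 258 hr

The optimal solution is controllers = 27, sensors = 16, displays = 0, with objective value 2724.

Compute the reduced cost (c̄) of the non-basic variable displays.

Binding: pick-and-place and solder. Non-binding: test (4 unused).
By complementary slackness, y = 0 for the non-binding constraint.
Dual feasibility on the basic columns requires 1·y_pick-and-place + 6·y_solder = 60, 2·y_pick-and-place + 6·y_solder = 69.
→ y_pick-and-place = 9 and y_solder = 8.5.
Reduced cost of displays: c₃ − yᵀa₃ = 46.5 − (9·3 + 8.5·3) = 46.5 − 52.5 = -6.

-6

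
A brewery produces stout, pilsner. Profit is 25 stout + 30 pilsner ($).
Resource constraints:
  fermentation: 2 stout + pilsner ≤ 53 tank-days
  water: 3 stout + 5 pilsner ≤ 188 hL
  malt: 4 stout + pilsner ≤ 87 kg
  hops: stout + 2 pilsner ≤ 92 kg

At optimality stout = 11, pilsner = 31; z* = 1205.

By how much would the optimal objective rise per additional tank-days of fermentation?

5

Check each constraint at x*: fermentation 53/53 (tight); water 188/188 (tight); malt 75/87 (slack 12); hops 73/92 (slack 19).
Since malt, hops are not tight, their duals are 0.
Dual feasibility on the basic columns requires 2·y_fermentation + 3·y_water = 25, 1·y_fermentation + 5·y_water = 30.
Solving: y_fermentation = 5, y_water = 5.
Shadow price of fermentation = 5.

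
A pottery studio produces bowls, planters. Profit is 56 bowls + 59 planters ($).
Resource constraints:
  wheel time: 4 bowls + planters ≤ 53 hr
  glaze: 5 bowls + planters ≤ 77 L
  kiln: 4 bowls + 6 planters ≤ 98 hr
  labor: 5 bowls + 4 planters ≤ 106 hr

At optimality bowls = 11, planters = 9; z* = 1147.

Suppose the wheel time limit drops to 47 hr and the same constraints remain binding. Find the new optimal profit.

Binding: wheel time and kiln. Non-binding: glaze (13 unused), labor (15 unused).
By complementary slackness, y = 0 for the non-binding constraints.
The binding rows give the dual system: 4·y_wheel time + 4·y_kiln = 56 and 1·y_wheel time + 6·y_kiln = 59.
Solving: y_wheel time = 5, y_kiln = 9.
Δz = y_wheel time·Δb = 5 × (-6) = -30, so new z* = 1147 − 30 = 1117.

1117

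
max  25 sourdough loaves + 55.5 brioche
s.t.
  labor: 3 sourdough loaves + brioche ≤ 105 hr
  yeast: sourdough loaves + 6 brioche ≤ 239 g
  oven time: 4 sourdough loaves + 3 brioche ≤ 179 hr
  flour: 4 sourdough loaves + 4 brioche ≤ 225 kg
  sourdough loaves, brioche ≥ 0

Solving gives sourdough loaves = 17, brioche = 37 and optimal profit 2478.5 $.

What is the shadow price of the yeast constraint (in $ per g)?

7

At the optimum: labor uses 88 of 105 (slack = 17); yeast uses 239 of 239 (binding); oven time uses 179 of 179 (binding); flour uses 216 of 225 (slack = 9).
By complementary slackness, y = 0 for the non-binding constraints.
The binding rows give the dual system: 1·y_yeast + 4·y_oven time = 25 and 6·y_yeast + 3·y_oven time = 55.5.
→ y_yeast = 7 and y_oven time = 4.5.
Shadow price of yeast = 7.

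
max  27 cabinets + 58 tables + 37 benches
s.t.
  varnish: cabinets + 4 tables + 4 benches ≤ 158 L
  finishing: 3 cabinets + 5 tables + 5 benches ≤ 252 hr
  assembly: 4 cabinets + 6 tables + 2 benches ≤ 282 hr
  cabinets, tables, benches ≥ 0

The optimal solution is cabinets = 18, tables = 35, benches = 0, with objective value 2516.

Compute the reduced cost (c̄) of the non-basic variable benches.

-1

Check each constraint at x*: varnish 158/158 (tight); finishing 229/252 (slack 23); assembly 282/282 (tight).
Since finishing is not tight, its dual is 0.
From A_Bᵀ y = c: 1·y_varnish + 4·y_assembly = 27; 4·y_varnish + 6·y_assembly = 58.
This yields shadow prices y_varnish = 7, y_assembly = 5.
Reduced cost of benches: c₃ − yᵀa₃ = 37 − (7·4 + 5·2) = 37 − 38 = -1.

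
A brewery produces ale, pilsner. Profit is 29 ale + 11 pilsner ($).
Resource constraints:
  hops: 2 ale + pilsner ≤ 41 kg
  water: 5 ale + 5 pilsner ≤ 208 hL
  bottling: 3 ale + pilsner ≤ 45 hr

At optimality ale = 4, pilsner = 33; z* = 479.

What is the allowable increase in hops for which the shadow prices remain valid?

2.3

Binding constraints: hops, bottling. The basis is B = [[2,1],[3,1]] with det -1.
Per unit increase in hops, x* moves by d = (-1, 3).
The basis stays optimal until water becomes binding; allowable increase = 2.3 kg.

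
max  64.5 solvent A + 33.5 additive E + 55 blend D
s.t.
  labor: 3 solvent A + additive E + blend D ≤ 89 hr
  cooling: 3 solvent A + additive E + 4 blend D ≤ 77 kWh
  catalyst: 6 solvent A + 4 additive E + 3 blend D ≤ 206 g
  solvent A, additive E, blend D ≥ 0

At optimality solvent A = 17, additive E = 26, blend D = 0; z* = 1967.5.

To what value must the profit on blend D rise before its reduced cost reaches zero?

Check each constraint at x*: labor 77/89 (slack 12); cooling 77/77 (tight); catalyst 206/206 (tight).
By complementary slackness, y = 0 for the non-binding constraint.
From A_Bᵀ y = c: 3·y_cooling + 6·y_catalyst = 64.5; 1·y_cooling + 4·y_catalyst = 33.5.
Solving: y_cooling = 9.5, y_catalyst = 6.
blend D enters the basis when its profit ≥ yᵀa₃ = 9.5·4 + 6·3 = 56.

56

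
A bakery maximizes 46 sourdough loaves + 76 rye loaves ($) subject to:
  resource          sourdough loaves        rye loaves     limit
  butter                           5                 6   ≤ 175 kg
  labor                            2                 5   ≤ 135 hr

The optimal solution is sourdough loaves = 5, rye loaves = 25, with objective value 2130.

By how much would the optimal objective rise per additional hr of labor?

At the optimum: butter uses 175 of 175 (binding); labor uses 135 of 135 (binding).
The binding rows give the dual system: 5·y_butter + 2·y_labor = 46 and 6·y_butter + 5·y_labor = 76.
Solving: y_butter = 6, y_labor = 8.
Shadow price of labor = 8.

8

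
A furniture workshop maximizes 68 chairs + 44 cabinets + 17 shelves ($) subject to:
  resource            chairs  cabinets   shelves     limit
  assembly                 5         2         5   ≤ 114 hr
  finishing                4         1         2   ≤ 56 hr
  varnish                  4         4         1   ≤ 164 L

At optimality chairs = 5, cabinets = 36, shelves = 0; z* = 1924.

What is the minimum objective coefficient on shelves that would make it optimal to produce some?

Binding: finishing and varnish. Non-binding: assembly (17 unused).
Since assembly is not tight, its dual is 0.
Dual feasibility on the basic columns requires 4·y_finishing + 4·y_varnish = 68, 1·y_finishing + 4·y_varnish = 44.
→ y_finishing = 8 and y_varnish = 9.
shelves enters the basis when its profit ≥ yᵀa₃ = 8·2 + 9·1 = 25.

25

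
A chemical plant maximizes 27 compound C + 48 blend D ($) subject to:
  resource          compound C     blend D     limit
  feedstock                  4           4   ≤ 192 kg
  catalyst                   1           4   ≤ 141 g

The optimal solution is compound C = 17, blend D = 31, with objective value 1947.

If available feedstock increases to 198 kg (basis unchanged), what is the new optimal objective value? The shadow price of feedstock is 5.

Δb = 6, so new z* = 1947 + (5)·(6) = 1947 + 30 = 1977.

1977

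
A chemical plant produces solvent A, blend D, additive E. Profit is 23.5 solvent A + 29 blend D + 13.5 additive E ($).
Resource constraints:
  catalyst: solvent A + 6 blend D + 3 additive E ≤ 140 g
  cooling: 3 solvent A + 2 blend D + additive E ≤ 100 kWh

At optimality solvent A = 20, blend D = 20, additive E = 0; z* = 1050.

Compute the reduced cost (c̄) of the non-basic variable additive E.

Both catalyst and cooling are binding at x*.
Dual feasibility on the basic columns requires 1·y_catalyst + 3·y_cooling = 23.5, 6·y_catalyst + 2·y_cooling = 29.
→ y_catalyst = 2.5 and y_cooling = 7.
Reduced cost of additive E: c₃ − yᵀa₃ = 13.5 − (2.5·3 + 7·1) = 13.5 − 14.5 = -1.

-1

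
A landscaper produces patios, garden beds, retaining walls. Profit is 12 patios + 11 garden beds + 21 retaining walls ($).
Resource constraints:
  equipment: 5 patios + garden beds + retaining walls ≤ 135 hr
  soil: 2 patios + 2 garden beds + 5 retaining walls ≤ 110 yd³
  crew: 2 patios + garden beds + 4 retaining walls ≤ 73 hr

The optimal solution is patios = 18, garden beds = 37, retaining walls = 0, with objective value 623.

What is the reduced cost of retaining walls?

Check each constraint at x*: equipment 127/135 (slack 8); soil 110/110 (tight); crew 73/73 (tight).
Since equipment is not tight, its dual is 0.
The binding rows give the dual system: 2·y_soil + 2·y_crew = 12 and 2·y_soil + 1·y_crew = 11.
Solving: y_soil = 5, y_crew = 1.
Reduced cost of retaining walls: c₃ − yᵀa₃ = 21 − (5·5 + 1·4) = 21 − 29 = -8.

-8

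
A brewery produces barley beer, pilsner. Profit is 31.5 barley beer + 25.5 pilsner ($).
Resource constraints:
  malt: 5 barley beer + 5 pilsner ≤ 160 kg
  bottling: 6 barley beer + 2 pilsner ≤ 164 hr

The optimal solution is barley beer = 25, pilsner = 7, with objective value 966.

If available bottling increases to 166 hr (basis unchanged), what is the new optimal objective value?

Both malt and bottling are binding at x*.
From A_Bᵀ y = c: 5·y_malt + 6·y_bottling = 31.5; 5·y_malt + 2·y_bottling = 25.5.
This yields shadow prices y_malt = 4.5, y_bottling = 1.5.
Δz = y_bottling·Δb = 1.5 × (2) = 3, so new z* = 966 + 3 = 969.

969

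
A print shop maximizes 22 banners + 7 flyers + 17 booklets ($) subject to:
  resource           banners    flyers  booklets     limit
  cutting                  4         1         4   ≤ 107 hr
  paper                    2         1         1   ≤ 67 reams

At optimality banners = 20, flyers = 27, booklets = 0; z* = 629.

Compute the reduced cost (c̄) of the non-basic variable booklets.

-2

Check each constraint at x*: cutting 107/107 (tight); paper 67/67 (tight).
From A_Bᵀ y = c: 4·y_cutting + 2·y_paper = 22; 1·y_cutting + 1·y_paper = 7.
This yields shadow prices y_cutting = 4, y_paper = 3.
Reduced cost of booklets: c₃ − yᵀa₃ = 17 − (4·4 + 3·1) = 17 − 19 = -2.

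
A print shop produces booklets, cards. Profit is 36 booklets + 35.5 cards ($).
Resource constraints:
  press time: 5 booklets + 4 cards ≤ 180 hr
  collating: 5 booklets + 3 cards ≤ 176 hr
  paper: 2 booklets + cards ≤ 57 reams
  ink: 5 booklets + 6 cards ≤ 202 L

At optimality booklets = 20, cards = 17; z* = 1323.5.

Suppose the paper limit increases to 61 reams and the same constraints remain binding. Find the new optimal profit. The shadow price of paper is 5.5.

Δb = 4, so new z* = 1323.5 + (5.5)·(4) = 1323.5 + 22 = 1345.5.

1345.5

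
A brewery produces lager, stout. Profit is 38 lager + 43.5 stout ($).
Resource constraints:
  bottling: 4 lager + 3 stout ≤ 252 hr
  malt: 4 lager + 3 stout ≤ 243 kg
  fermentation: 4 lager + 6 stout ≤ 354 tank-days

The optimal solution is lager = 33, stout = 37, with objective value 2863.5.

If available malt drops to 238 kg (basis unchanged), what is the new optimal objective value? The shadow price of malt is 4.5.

Δb = -5, so new z* = 2863.5 + (4.5)·(-5) = 2863.5 − 22.5 = 2841.

2841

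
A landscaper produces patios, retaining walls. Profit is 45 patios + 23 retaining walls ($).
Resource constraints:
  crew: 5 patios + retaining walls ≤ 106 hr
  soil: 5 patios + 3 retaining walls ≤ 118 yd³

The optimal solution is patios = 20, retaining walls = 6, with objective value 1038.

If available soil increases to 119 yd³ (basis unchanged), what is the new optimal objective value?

Both crew and soil are binding at x*.
Dual feasibility on the basic columns requires 5·y_crew + 5·y_soil = 45, 1·y_crew + 3·y_soil = 23.
This yields shadow prices y_crew = 2, y_soil = 7.
Δz = y_soil·Δb = 7 × (1) = 7, so new z* = 1038 + 7 = 1045.

1045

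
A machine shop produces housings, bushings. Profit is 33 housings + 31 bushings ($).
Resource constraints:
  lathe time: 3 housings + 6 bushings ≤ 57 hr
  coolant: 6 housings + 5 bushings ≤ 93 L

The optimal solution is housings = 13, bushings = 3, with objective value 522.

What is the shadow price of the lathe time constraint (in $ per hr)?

At the optimum: lathe time uses 57 of 57 (binding); coolant uses 93 of 93 (binding).
The binding rows give the dual system: 3·y_lathe time + 6·y_coolant = 33 and 6·y_lathe time + 5·y_coolant = 31.
Solving: y_lathe time = 1, y_coolant = 5.
Shadow price of lathe time = 1.

1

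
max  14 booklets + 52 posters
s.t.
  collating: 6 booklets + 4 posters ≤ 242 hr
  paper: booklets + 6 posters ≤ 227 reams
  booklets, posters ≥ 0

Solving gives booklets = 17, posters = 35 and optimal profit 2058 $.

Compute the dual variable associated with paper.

8

At the optimum: collating uses 242 of 242 (binding); paper uses 227 of 227 (binding).
Dual feasibility on the basic columns requires 6·y_collating + 1·y_paper = 14, 4·y_collating + 6·y_paper = 52.
Solving: y_collating = 1, y_paper = 8.
Shadow price of paper = 8.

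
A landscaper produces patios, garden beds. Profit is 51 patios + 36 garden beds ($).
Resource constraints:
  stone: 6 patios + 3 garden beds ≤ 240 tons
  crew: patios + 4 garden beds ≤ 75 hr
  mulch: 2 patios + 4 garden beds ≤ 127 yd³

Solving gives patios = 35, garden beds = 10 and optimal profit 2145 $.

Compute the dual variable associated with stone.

Check each constraint at x*: stone 240/240 (tight); crew 75/75 (tight); mulch 110/127 (slack 17).
Slack constraints have shadow price 0 (complementary slackness).
Dual feasibility on the basic columns requires 6·y_stone + 1·y_crew = 51, 3·y_stone + 4·y_crew = 36.
→ y_stone = 8 and y_crew = 3.
Shadow price of stone = 8.

8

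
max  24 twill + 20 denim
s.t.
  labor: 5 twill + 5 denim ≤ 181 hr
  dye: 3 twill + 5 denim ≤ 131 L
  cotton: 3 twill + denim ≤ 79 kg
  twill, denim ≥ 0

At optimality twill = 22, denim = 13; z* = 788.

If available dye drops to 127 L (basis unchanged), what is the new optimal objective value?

776

Binding: dye and cotton. Non-binding: labor (6 unused).
Slack constraints have shadow price 0 (complementary slackness).
From A_Bᵀ y = c: 3·y_dye + 3·y_cotton = 24; 5·y_dye + 1·y_cotton = 20.
→ y_dye = 3 and y_cotton = 5.
Δz = y_dye·Δb = 3 × (-4) = -12, so new z* = 788 − 12 = 776.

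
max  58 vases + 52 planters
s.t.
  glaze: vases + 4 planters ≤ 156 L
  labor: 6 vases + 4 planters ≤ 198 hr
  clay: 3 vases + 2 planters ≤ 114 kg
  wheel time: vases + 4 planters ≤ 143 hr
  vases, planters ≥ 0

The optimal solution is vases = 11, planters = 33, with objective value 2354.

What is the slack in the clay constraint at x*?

clay used = 3·11 + 2·33 = 99; slack = 114 − 99 = 15.

15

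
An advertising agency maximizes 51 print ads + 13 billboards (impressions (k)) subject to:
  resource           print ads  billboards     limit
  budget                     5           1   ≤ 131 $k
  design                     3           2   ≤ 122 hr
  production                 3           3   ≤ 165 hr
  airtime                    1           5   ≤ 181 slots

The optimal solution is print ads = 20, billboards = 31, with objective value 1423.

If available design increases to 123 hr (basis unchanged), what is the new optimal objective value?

Binding: budget and design. Non-binding: production (12 unused), airtime (6 unused).
By complementary slackness, y = 0 for the non-binding constraints.
From A_Bᵀ y = c: 5·y_budget + 3·y_design = 51; 1·y_budget + 2·y_design = 13.
Solving: y_budget = 9, y_design = 2.
Δz = y_design·Δb = 2 × (1) = 2, so new z* = 1423 + 2 = 1425.

1425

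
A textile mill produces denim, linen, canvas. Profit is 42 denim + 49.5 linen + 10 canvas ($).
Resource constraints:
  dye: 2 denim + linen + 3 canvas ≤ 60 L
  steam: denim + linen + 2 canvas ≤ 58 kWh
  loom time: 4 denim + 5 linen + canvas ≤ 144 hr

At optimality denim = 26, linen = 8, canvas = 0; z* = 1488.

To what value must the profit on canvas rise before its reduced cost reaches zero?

Check each constraint at x*: dye 60/60 (tight); steam 34/58 (slack 24); loom time 144/144 (tight).
Slack constraints have shadow price 0 (complementary slackness).
From A_Bᵀ y = c: 2·y_dye + 4·y_loom time = 42; 1·y_dye + 5·y_loom time = 49.5.
Solving: y_dye = 2, y_loom time = 9.5.
canvas enters the basis when its profit ≥ yᵀa₃ = 2·3 + 9.5·1 = 15.5.

15.5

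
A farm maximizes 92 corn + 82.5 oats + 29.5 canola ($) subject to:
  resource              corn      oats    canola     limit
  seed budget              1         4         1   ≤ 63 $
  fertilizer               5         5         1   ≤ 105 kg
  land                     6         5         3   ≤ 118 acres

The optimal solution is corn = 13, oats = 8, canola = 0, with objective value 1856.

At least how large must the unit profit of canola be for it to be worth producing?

At the optimum: seed budget uses 45 of 63 (slack = 18); fertilizer uses 105 of 105 (binding); land uses 118 of 118 (binding).
Slack constraints have shadow price 0 (complementary slackness).
Dual feasibility on the basic columns requires 5·y_fertilizer + 6·y_land = 92, 5·y_fertilizer + 5·y_land = 82.5.
Solving: y_fertilizer = 7, y_land = 9.5.
canola enters the basis when its profit ≥ yᵀa₃ = 7·1 + 9.5·3 = 35.5.

35.5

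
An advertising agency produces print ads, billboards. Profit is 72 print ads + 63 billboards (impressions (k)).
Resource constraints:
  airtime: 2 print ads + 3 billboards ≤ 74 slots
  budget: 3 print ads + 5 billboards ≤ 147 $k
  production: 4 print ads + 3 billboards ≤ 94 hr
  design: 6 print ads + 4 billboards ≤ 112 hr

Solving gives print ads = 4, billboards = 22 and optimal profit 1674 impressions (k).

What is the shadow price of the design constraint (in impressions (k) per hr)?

Binding: airtime and design. Non-binding: budget (25 unused), production (12 unused).
By complementary slackness, y = 0 for the non-binding constraints.
Dual feasibility on the basic columns requires 2·y_airtime + 6·y_design = 72, 3·y_airtime + 4·y_design = 63.
→ y_airtime = 9 and y_design = 9.
Shadow price of design = 9.

9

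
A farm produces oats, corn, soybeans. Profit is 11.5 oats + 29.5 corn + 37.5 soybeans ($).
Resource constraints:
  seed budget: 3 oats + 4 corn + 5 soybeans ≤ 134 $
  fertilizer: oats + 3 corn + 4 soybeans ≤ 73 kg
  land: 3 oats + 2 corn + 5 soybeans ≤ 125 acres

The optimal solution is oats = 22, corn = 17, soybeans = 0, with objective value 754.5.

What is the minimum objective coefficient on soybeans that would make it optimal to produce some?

At the optimum: seed budget uses 134 of 134 (binding); fertilizer uses 73 of 73 (binding); land uses 100 of 125 (slack = 25).
Slack constraints have shadow price 0 (complementary slackness).
The binding rows give the dual system: 3·y_seed budget + 1·y_fertilizer = 11.5 and 4·y_seed budget + 3·y_fertilizer = 29.5.
→ y_seed budget = 1 and y_fertilizer = 8.5.
soybeans enters the basis when its profit ≥ yᵀa₃ = 1·5 + 8.5·4 = 39.

39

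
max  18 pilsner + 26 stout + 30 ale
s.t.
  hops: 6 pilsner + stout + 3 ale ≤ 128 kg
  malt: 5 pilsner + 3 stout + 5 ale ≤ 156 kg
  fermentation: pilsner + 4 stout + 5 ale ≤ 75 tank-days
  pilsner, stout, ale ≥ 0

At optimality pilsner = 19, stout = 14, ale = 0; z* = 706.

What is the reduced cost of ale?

At the optimum: hops uses 128 of 128 (binding); malt uses 137 of 156 (slack = 19); fermentation uses 75 of 75 (binding).
Since malt is not tight, its dual is 0.
From A_Bᵀ y = c: 6·y_hops + 1·y_fermentation = 18; 1·y_hops + 4·y_fermentation = 26.
→ y_hops = 2 and y_fermentation = 6.
Reduced cost of ale: c₃ − yᵀa₃ = 30 − (2·3 + 6·5) = 30 − 36 = -6.

-6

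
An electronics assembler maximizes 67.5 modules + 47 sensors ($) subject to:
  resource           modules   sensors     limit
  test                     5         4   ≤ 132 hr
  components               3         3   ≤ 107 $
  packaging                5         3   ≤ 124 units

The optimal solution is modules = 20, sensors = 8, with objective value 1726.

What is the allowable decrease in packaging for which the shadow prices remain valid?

25

Binding constraints: test, packaging. The basis is B = [[5,4],[5,3]] with det -5.
Per unit decrease in packaging, x* moves by d = (-0.8, 1).
The basis stays optimal until modules reaches 0; allowable decrease = 25 units.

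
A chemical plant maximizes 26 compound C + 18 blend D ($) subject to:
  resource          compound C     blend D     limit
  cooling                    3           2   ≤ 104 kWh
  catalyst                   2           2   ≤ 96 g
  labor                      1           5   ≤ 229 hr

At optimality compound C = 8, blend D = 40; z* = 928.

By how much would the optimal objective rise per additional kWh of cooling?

At the optimum: cooling uses 104 of 104 (binding); catalyst uses 96 of 96 (binding); labor uses 208 of 229 (slack = 21).
By complementary slackness, y = 0 for the non-binding constraint.
The binding rows give the dual system: 3·y_cooling + 2·y_catalyst = 26 and 2·y_cooling + 2·y_catalyst = 18.
This yields shadow prices y_cooling = 8, y_catalyst = 1.
Shadow price of cooling = 8.

8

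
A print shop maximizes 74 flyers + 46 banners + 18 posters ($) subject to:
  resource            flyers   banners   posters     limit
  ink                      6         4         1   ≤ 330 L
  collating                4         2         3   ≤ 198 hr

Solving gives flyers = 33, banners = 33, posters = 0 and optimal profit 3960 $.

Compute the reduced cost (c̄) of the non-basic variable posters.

Check each constraint at x*: ink 330/330 (tight); collating 198/198 (tight).
From A_Bᵀ y = c: 6·y_ink + 4·y_collating = 74; 4·y_ink + 2·y_collating = 46.
Solving: y_ink = 9, y_collating = 5.
Reduced cost of posters: c₃ − yᵀa₃ = 18 − (9·1 + 5·3) = 18 − 24 = -6.

-6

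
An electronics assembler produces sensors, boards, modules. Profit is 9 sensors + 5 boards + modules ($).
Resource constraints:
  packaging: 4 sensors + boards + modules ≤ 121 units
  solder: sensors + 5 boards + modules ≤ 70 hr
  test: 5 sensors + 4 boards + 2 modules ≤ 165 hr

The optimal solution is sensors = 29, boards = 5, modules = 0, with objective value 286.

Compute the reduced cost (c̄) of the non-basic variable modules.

Binding: packaging and test. Non-binding: solder (16 unused).
Since solder is not tight, its dual is 0.
From A_Bᵀ y = c: 4·y_packaging + 5·y_test = 9; 1·y_packaging + 4·y_test = 5.
→ y_packaging = 1 and y_test = 1.
Reduced cost of modules: c₃ − yᵀa₃ = 1 − (1·1 + 1·2) = 1 − 3 = -2.

-2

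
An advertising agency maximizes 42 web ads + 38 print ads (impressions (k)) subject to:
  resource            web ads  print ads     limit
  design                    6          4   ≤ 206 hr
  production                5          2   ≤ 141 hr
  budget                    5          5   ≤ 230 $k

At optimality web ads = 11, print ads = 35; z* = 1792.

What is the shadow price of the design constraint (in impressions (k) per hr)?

2

Binding: design and budget. Non-binding: production (16 unused).
Since production is not tight, its dual is 0.
From A_Bᵀ y = c: 6·y_design + 5·y_budget = 42; 4·y_design + 5·y_budget = 38.
This yields shadow prices y_design = 2, y_budget = 6.
Shadow price of design = 2.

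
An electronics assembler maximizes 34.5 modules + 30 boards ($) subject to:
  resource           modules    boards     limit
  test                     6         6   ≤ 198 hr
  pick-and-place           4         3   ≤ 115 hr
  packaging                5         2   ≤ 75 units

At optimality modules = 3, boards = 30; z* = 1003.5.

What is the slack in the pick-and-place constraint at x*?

13

pick-and-place used = 4·3 + 3·30 = 102; slack = 115 − 102 = 13.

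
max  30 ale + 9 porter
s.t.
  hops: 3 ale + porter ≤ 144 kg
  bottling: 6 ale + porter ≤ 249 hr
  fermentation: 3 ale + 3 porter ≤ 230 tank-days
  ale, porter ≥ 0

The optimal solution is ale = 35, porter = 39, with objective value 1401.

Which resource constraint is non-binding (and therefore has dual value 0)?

fermentation

hops: 144/144 (binding)
bottling: 249/249 (binding)
fermentation: 222/230 (slack 8)
By complementary slackness, a constraint with positive slack has shadow price 0 → fermentation.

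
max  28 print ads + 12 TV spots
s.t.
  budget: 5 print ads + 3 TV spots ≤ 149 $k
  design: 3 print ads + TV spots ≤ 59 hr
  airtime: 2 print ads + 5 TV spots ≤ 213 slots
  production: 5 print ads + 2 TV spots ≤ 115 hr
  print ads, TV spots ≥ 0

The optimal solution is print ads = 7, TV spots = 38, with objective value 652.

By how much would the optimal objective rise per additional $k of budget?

2

Check each constraint at x*: budget 149/149 (tight); design 59/59 (tight); airtime 204/213 (slack 9); production 111/115 (slack 4).
Since airtime, production are not tight, their duals are 0.
From A_Bᵀ y = c: 5·y_budget + 3·y_design = 28; 3·y_budget + 1·y_design = 12.
→ y_budget = 2 and y_design = 6.
Shadow price of budget = 2.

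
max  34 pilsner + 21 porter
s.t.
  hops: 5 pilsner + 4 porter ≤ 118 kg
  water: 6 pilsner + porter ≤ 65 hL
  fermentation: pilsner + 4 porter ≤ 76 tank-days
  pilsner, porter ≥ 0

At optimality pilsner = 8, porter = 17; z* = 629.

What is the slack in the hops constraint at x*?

hops used = 5·8 + 4·17 = 108; slack = 118 − 108 = 10.

10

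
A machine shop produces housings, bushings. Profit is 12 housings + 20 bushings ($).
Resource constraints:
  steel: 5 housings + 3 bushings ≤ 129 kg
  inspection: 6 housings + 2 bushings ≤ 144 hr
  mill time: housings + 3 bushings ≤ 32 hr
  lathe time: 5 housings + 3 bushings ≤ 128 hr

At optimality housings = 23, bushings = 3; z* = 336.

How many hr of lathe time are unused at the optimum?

lathe time used = 5·23 + 3·3 = 124; slack = 128 − 124 = 4.

4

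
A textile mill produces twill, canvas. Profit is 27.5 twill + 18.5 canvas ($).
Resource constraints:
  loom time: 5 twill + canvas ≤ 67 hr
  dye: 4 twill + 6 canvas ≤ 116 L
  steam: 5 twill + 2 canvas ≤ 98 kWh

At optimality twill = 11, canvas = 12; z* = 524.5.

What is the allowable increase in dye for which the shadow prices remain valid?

98.8

Binding constraints: loom time, dye. The basis is B = [[5,1],[4,6]] with det 26.
Per unit increase in dye, x* moves by d = (-0.0385, 0.1923).
The basis stays optimal until steam becomes binding; allowable increase = 98.8 L.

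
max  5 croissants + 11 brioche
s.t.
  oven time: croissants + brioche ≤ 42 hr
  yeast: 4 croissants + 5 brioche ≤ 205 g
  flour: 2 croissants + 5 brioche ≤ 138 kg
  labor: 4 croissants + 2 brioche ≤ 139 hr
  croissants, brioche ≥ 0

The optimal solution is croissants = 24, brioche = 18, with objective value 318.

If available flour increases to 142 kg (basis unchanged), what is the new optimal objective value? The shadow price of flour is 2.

Δb = 4, so new z* = 318 + (2)·(4) = 318 + 8 = 326.

326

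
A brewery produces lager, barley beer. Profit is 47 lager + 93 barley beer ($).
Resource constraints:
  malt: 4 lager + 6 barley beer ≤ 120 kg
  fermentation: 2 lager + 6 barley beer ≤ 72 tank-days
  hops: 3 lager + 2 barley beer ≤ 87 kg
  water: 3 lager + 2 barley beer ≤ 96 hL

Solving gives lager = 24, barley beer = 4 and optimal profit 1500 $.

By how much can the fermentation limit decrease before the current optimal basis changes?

Binding constraints: malt, fermentation. The basis is B = [[4,6],[2,6]] with det 12.
Per unit decrease in fermentation, x* moves by d = (0.5, -0.3333).
The basis stays optimal until hops becomes binding; allowable decrease = 8.4 tank-days.

8.4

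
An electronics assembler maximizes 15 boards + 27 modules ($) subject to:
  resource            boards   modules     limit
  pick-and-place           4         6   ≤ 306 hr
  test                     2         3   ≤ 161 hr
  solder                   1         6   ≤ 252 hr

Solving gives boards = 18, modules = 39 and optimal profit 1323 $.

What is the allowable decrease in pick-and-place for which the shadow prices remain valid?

Binding constraints: pick-and-place, solder. The basis is B = [[4,6],[1,6]] with det 18.
Per unit decrease in pick-and-place, x* moves by d = (-0.3333, 0.0556).
The basis stays optimal until boards reaches 0; allowable decrease = 54 hr.

54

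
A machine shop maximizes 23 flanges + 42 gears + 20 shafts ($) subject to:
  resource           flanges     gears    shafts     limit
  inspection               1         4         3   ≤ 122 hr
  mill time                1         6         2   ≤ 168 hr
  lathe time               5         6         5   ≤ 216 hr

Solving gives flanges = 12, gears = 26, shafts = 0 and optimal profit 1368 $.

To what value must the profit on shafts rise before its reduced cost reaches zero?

26

Binding: mill time and lathe time. Non-binding: inspection (6 unused).
Since inspection is not tight, its dual is 0.
The binding rows give the dual system: 1·y_mill time + 5·y_lathe time = 23 and 6·y_mill time + 6·y_lathe time = 42.
This yields shadow prices y_mill time = 3, y_lathe time = 4.
shafts enters the basis when its profit ≥ yᵀa₃ = 3·2 + 4·5 = 26.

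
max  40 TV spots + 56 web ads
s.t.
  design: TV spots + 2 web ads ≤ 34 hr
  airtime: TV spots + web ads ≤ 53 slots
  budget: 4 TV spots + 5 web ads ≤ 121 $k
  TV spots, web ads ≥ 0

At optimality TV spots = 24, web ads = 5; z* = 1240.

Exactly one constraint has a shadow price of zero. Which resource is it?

design: 34/34 (binding)
airtime: 29/53 (slack 24)
budget: 121/121 (binding)
By complementary slackness, a constraint with positive slack has shadow price 0 → airtime.

airtime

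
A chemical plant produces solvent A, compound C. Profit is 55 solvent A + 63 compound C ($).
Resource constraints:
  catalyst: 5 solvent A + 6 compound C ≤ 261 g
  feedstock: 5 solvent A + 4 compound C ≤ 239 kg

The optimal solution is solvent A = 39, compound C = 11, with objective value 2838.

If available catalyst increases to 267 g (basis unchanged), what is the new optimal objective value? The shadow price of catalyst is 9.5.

Δb = 6, so new z* = 2838 + (9.5)·(6) = 2838 + 57 = 2895.

2895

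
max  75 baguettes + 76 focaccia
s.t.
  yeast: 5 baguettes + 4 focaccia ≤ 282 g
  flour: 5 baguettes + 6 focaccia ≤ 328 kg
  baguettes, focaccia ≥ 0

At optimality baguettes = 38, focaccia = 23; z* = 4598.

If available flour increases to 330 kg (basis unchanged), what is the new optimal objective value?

Check each constraint at x*: yeast 282/282 (tight); flour 328/328 (tight).
From A_Bᵀ y = c: 5·y_yeast + 5·y_flour = 75; 4·y_yeast + 6·y_flour = 76.
This yields shadow prices y_yeast = 7, y_flour = 8.
Δz = y_flour·Δb = 8 × (2) = 16, so new z* = 4598 + 16 = 4614.

4614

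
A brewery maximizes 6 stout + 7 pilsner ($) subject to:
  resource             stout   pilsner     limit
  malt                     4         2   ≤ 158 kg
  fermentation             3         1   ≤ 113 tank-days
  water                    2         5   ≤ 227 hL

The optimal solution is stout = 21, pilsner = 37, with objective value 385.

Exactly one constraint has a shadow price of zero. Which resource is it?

fermentation

malt: 158/158 (binding)
fermentation: 100/113 (slack 13)
water: 227/227 (binding)
By complementary slackness, a constraint with positive slack has shadow price 0 → fermentation.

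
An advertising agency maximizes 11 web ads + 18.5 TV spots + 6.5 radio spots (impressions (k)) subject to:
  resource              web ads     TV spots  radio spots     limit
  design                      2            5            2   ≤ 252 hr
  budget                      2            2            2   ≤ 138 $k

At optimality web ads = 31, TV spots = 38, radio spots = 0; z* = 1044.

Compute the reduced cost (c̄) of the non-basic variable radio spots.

At the optimum: design uses 252 of 252 (binding); budget uses 138 of 138 (binding).
Dual feasibility on the basic columns requires 2·y_design + 2·y_budget = 11, 5·y_design + 2·y_budget = 18.5.
Solving: y_design = 2.5, y_budget = 3.
Reduced cost of radio spots: c₃ − yᵀa₃ = 6.5 − (2.5·2 + 3·2) = 6.5 − 11 = -4.5.

-4.5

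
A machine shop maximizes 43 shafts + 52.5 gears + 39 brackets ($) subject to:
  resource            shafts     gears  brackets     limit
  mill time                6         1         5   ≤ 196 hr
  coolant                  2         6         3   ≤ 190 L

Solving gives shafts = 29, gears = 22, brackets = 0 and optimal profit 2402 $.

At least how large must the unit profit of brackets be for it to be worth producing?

Check each constraint at x*: mill time 196/196 (tight); coolant 190/190 (tight).
Dual feasibility on the basic columns requires 6·y_mill time + 2·y_coolant = 43, 1·y_mill time + 6·y_coolant = 52.5.
Solving: y_mill time = 4.5, y_coolant = 8.
brackets enters the basis when its profit ≥ yᵀa₃ = 4.5·5 + 8·3 = 46.5.

46.5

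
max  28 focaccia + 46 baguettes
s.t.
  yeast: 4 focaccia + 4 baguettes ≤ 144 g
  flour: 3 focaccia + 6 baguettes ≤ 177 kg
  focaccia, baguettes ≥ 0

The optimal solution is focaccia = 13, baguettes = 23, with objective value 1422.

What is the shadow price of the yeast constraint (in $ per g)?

Both yeast and flour are binding at x*.
The binding rows give the dual system: 4·y_yeast + 3·y_flour = 28 and 4·y_yeast + 6·y_flour = 46.
Solving: y_yeast = 2.5, y_flour = 6.
Shadow price of yeast = 2.5.

2.5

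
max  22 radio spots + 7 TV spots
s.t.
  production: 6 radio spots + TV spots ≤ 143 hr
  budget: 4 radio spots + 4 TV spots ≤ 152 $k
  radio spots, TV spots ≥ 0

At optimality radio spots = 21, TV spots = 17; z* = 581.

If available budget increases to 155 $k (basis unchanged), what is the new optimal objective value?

At the optimum: production uses 143 of 143 (binding); budget uses 152 of 152 (binding).
From A_Bᵀ y = c: 6·y_production + 4·y_budget = 22; 1·y_production + 4·y_budget = 7.
This yields shadow prices y_production = 3, y_budget = 1.
Δz = y_budget·Δb = 1 × (3) = 3, so new z* = 581 + 3 = 584.

584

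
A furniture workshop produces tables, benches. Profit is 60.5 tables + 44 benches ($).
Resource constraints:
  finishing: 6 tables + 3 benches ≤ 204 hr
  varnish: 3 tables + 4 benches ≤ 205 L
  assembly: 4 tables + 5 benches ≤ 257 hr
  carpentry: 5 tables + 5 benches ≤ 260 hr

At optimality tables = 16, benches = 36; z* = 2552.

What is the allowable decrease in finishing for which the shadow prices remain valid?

Binding constraints: finishing, carpentry. The basis is B = [[6,3],[5,5]] with det 15.
Per unit decrease in finishing, x* moves by d = (-0.3333, 0.3333).
The basis stays optimal until varnish becomes binding; allowable decrease = 39 hr.

39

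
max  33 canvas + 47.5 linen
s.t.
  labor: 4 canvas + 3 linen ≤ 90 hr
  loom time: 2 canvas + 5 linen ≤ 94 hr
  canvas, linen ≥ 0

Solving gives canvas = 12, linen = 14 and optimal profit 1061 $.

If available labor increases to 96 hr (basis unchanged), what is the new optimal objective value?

1091

Both labor and loom time are binding at x*.
The binding rows give the dual system: 4·y_labor + 2·y_loom time = 33 and 3·y_labor + 5·y_loom time = 47.5.
→ y_labor = 5 and y_loom time = 6.5.
Δz = y_labor·Δb = 5 × (6) = 30, so new z* = 1061 + 30 = 1091.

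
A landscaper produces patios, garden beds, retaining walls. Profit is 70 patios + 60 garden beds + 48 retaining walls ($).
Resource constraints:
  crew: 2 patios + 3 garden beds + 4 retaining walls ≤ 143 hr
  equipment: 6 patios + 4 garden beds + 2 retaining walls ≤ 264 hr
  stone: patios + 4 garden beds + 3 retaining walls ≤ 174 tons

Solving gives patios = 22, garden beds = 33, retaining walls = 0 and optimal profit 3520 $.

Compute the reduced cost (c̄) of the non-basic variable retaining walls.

-2

Binding: crew and equipment. Non-binding: stone (20 unused).
Since stone is not tight, its dual is 0.
The binding rows give the dual system: 2·y_crew + 6·y_equipment = 70 and 3·y_crew + 4·y_equipment = 60.
Solving: y_crew = 8, y_equipment = 9.
Reduced cost of retaining walls: c₃ − yᵀa₃ = 48 − (8·4 + 9·2) = 48 − 50 = -2.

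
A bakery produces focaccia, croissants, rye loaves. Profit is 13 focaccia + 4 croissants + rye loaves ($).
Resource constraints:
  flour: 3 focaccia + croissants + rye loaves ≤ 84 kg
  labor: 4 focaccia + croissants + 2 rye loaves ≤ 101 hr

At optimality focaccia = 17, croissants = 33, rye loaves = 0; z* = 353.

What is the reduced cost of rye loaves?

-4

Check each constraint at x*: flour 84/84 (tight); labor 101/101 (tight).
From A_Bᵀ y = c: 3·y_flour + 4·y_labor = 13; 1·y_flour + 1·y_labor = 4.
→ y_flour = 3 and y_labor = 1.
Reduced cost of rye loaves: c₃ − yᵀa₃ = 1 − (3·1 + 1·2) = 1 − 5 = -4.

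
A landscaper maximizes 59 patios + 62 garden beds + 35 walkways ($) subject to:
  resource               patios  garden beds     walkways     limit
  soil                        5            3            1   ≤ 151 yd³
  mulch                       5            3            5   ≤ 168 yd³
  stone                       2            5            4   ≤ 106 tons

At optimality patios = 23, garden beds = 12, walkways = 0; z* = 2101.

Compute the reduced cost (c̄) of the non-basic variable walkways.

-2

Binding: soil and stone. Non-binding: mulch (17 unused).
Since mulch is not tight, its dual is 0.
The binding rows give the dual system: 5·y_soil + 2·y_stone = 59 and 3·y_soil + 5·y_stone = 62.
→ y_soil = 9 and y_stone = 7.
Reduced cost of walkways: c₃ − yᵀa₃ = 35 − (9·1 + 7·4) = 35 − 37 = -2.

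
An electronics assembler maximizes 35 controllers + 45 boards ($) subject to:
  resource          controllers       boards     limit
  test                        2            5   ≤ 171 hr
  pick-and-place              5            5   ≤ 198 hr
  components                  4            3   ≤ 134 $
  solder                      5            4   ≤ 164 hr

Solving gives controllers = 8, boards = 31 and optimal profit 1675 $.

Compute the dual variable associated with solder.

5

At the optimum: test uses 171 of 171 (binding); pick-and-place uses 195 of 198 (slack = 3); components uses 125 of 134 (slack = 9); solder uses 164 of 164 (binding).
Since pick-and-place, components are not tight, their duals are 0.
Dual feasibility on the basic columns requires 2·y_test + 5·y_solder = 35, 5·y_test + 4·y_solder = 45.
→ y_test = 5 and y_solder = 5.
Shadow price of solder = 5.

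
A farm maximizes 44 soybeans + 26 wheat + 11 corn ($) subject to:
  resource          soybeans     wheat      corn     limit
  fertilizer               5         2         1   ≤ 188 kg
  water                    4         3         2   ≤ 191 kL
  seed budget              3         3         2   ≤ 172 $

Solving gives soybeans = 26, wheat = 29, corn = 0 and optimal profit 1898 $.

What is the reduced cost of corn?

At the optimum: fertilizer uses 188 of 188 (binding); water uses 191 of 191 (binding); seed budget uses 165 of 172 (slack = 7).
By complementary slackness, y = 0 for the non-binding constraint.
From A_Bᵀ y = c: 5·y_fertilizer + 4·y_water = 44; 2·y_fertilizer + 3·y_water = 26.
→ y_fertilizer = 4 and y_water = 6.
Reduced cost of corn: c₃ − yᵀa₃ = 11 − (4·1 + 6·2) = 11 − 16 = -5.

-5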